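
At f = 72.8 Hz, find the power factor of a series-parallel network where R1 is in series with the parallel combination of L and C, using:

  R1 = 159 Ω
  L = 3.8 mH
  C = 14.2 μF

Step 1 — Angular frequency: ω = 2π·f = 2π·72.8 = 457.4 rad/s.
Step 2 — Component impedances:
  R1: Z = R = 159 Ω
  L: Z = jωL = j·457.4·0.0038 = 0 + j1.738 Ω
  C: Z = 1/(jωC) = -j/(ω·C) = 0 - j154 Ω
Step 3 — Parallel branch: L || C = 1/(1/L + 1/C) = 0 + j1.758 Ω.
Step 4 — Series with R1: Z_total = R1 + (L || C) = 159 + j1.758 Ω = 159∠0.6° Ω.
Step 5 — Power factor: PF = cos(φ) = Re(Z)/|Z| = 159/159.01 = 0.9999.
Step 6 — Type: Im(Z) = 1.758 ⇒ lagging (phase φ = 0.6°).

PF = 0.9999 (lagging, φ = 0.6°)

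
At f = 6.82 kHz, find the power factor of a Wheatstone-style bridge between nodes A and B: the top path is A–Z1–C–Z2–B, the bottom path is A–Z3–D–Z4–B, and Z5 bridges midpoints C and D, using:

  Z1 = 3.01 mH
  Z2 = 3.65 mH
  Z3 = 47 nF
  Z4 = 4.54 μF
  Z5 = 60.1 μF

Step 1 — Angular frequency: ω = 2π·f = 2π·6820 = 4.285e+04 rad/s.
Step 2 — Component impedances:
  Z1: Z = jωL = j·4.285e+04·0.00301 = 0 + j129 Ω
  Z2: Z = jωL = j·4.285e+04·0.00365 = 0 + j156.4 Ω
  Z3: Z = 1/(jωC) = -j/(ω·C) = 0 - j496.5 Ω
  Z4: Z = 1/(jωC) = -j/(ω·C) = 0 - j5.14 Ω
  Z5: Z = 1/(jωC) = -j/(ω·C) = 0 - j0.3883 Ω
Step 3 — Bridge requires nodal analysis (the Z5 bridge couples midpoints C and D, so the two paths cannot be reduced to a simple series/parallel combination). Setting node B to ground and injecting 1 A at node A, the 3-node admittance system at A, C, D solves to V_A = Z_AB = 0 + j168.2 Ω = 168.2∠90.0° Ω.
Step 4 — Power factor: PF = cos(φ) = Re(Z)/|Z| = 0/168.2 = 0.
Step 5 — Type: Im(Z) = 168.2 ⇒ lagging (phase φ = 90.0°).

PF = 0 (lagging, φ = 90.0°)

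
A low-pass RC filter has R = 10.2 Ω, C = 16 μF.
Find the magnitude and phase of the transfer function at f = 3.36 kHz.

Step 1 — Angular frequency: ω = 2π·3360 = 2.111e+04 rad/s.
Step 2 — Transfer function: H(jω) = 1/(1 + jωRC).
Step 3 — Denominator: 1 + jωRC = 1 + j·2.111e+04·10.2·1.6e-05 = 1 + j3.445.
Step 4 — H = 0.0777 - j0.2677.
Step 5 — Magnitude: |H| = 0.2787 (-11.1 dB); phase: φ = -73.8°.

|H| = 0.2787 (-11.1 dB), φ = -73.8°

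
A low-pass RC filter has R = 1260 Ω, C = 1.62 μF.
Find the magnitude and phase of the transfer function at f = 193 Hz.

Step 1 — Angular frequency: ω = 2π·193 = 1213 rad/s.
Step 2 — Transfer function: H(jω) = 1/(1 + jωRC).
Step 3 — Denominator: 1 + jωRC = 1 + j·1213·1260·1.62e-06 = 1 + j2.475.
Step 4 — H = 0.1403 - j0.3473.
Step 5 — Magnitude: |H| = 0.3746 (-8.5 dB); phase: φ = -68.0°.

|H| = 0.3746 (-8.5 dB), φ = -68.0°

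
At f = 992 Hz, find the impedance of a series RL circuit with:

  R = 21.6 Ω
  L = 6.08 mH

Step 1 — Angular frequency: ω = 2π·f = 2π·992 = 6233 rad/s.
Step 2 — Component impedances:
  R: Z = R = 21.6 Ω
  L: Z = jωL = j·6233·0.00608 = 0 + j37.9 Ω
Step 3 — Series combination: Z_total = R + L = 21.6 + j37.9 Ω = 43.62∠60.3° Ω.

Z = 21.6 + j37.9 Ω = 43.62∠60.3° Ω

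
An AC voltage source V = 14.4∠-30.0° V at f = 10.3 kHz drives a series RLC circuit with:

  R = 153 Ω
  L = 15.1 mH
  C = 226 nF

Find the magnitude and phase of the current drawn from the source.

Step 1 — Angular frequency: ω = 2π·f = 2π·1.03e+04 = 6.472e+04 rad/s.
Step 2 — Component impedances:
  R: Z = R = 153 Ω
  L: Z = jωL = j·6.472e+04·0.0151 = 0 + j977.2 Ω
  C: Z = 1/(jωC) = -j/(ω·C) = 0 - j68.37 Ω
Step 3 — Series combination: Z_total = R + L + C = 153 + j908.9 Ω = 921.6∠80.4° Ω.
Step 4 — Source phasor: V = 14.4∠-30.0° V = 12.47 - j7.2 V.
Step 5 — Ohm's law: I = V / Z_total = (12.47 - j7.2) / (153 + j908.9) = -0.005457 - j0.01464 A.
Step 6 — Convert to polar: |I| = 0.01562 A, ∠I = -110.4°.

I = 0.01562∠-110.4° A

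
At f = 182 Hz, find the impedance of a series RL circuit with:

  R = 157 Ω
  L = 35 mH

Step 1 — Angular frequency: ω = 2π·f = 2π·182 = 1144 rad/s.
Step 2 — Component impedances:
  R: Z = R = 157 Ω
  L: Z = jωL = j·1144·0.035 = 0 + j40.02 Ω
Step 3 — Series combination: Z_total = R + L = 157 + j40.02 Ω = 162∠14.3° Ω.

Z = 157 + j40.02 Ω = 162∠14.3° Ω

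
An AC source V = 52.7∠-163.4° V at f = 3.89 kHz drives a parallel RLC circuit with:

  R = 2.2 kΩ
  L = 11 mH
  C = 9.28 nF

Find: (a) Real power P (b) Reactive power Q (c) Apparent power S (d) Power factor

Step 1 — Angular frequency: ω = 2π·f = 2π·3890 = 2.444e+04 rad/s.
Step 2 — Component impedances:
  R: Z = R = 2200 Ω
  L: Z = jωL = j·2.444e+04·0.011 = 0 + j268.9 Ω
  C: Z = 1/(jωC) = -j/(ω·C) = 0 - j4409 Ω
Step 3 — Parallel combination: 1/Z_total = 1/R + 1/L + 1/C; Z_total = 36.64 + j281.5 Ω = 283.9∠82.6° Ω.
Step 4 — Source phasor: V = 52.7∠-163.4° V = -50.5 - j15.06 V.
Step 5 — Current: I = V / Z = -0.07554 + j0.1695 A = 0.1856∠114.0° A.
Step 6 — Complex power: S = V·I* = 1.262 + j9.7 VA.
Step 7 — Real power: P = Re(S) = 1.262 W.
Step 8 — Reactive power: Q = Im(S) = 9.7 VAR.
Step 9 — Apparent power: |S| = 9.782 VA.
Step 10 — Power factor: PF = P/|S| = 0.1291 (lagging).

(a) P = 1.262 W  (b) Q = 9.7 VAR  (c) S = 9.782 VA  (d) PF = 0.1291 (lagging)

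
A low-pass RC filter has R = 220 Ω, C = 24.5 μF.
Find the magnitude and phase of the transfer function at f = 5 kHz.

Step 1 — Angular frequency: ω = 2π·5000 = 3.142e+04 rad/s.
Step 2 — Transfer function: H(jω) = 1/(1 + jωRC).
Step 3 — Denominator: 1 + jωRC = 1 + j·3.142e+04·220·2.45e-05 = 1 + j169.3.
Step 4 — H = 3.487e-05 - j0.005905.
Step 5 — Magnitude: |H| = 0.005905 (-44.6 dB); phase: φ = -89.7°.

|H| = 0.005905 (-44.6 dB), φ = -89.7°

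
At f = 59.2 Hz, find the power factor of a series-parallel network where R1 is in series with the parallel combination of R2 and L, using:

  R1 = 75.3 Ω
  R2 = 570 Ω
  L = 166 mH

Step 1 — Angular frequency: ω = 2π·f = 2π·59.2 = 372 rad/s.
Step 2 — Component impedances:
  R1: Z = R = 75.3 Ω
  R2: Z = R = 570 Ω
  L: Z = jωL = j·372·0.166 = 0 + j61.75 Ω
Step 3 — Parallel branch: R2 || L = 1/(1/R2 + 1/L) = 6.611 + j61.03 Ω.
Step 4 — Series with R1: Z_total = R1 + (R2 || L) = 81.91 + j61.03 Ω = 102.1∠36.7° Ω.
Step 5 — Power factor: PF = cos(φ) = Re(Z)/|Z| = 81.911/102.15 = 0.8019.
Step 6 — Type: Im(Z) = 61.03 ⇒ lagging (phase φ = 36.7°).

PF = 0.8019 (lagging, φ = 36.7°)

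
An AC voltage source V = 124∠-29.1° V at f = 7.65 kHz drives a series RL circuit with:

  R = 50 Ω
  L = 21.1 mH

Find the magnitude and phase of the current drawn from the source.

Step 1 — Angular frequency: ω = 2π·f = 2π·7650 = 4.807e+04 rad/s.
Step 2 — Component impedances:
  R: Z = R = 50 Ω
  L: Z = jωL = j·4.807e+04·0.0211 = 0 + j1014 Ω
Step 3 — Series combination: Z_total = R + L = 50 + j1014 Ω = 1015∠87.2° Ω.
Step 4 — Source phasor: V = 124∠-29.1° V = 108.3 - j60.31 V.
Step 5 — Ohm's law: I = V / Z_total = (108.3 - j60.31) / (50 + j1014) = -0.05406 - j0.1095 A.
Step 6 — Convert to polar: |I| = 0.1221 A, ∠I = -116.3°.

I = 0.1221∠-116.3° A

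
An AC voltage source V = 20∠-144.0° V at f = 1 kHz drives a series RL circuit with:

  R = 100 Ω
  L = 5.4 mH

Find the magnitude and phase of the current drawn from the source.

Step 1 — Angular frequency: ω = 2π·f = 2π·1000 = 6283 rad/s.
Step 2 — Component impedances:
  R: Z = R = 100 Ω
  L: Z = jωL = j·6283·0.0054 = 0 + j33.93 Ω
Step 3 — Series combination: Z_total = R + L = 100 + j33.93 Ω = 105.6∠18.7° Ω.
Step 4 — Source phasor: V = 20∠-144.0° V = -16.18 - j11.76 V.
Step 5 — Ohm's law: I = V / Z_total = (-16.18 - j11.76) / (100 + j33.93) = -0.1809 - j0.05619 A.
Step 6 — Convert to polar: |I| = 0.1894 A, ∠I = -162.7°.

I = 0.1894∠-162.7° A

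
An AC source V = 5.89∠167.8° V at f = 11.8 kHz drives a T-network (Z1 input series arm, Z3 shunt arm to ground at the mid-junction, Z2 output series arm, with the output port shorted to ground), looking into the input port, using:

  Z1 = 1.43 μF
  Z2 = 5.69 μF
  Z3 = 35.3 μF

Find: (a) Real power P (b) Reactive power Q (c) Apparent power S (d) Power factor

Step 1 — Angular frequency: ω = 2π·f = 2π·1.18e+04 = 7.414e+04 rad/s.
Step 2 — Component impedances:
  Z1: Z = 1/(jωC) = -j/(ω·C) = 0 - j9.432 Ω
  Z2: Z = 1/(jωC) = -j/(ω·C) = 0 - j2.37 Ω
  Z3: Z = 1/(jωC) = -j/(ω·C) = 0 - j0.3821 Ω
Step 3 — With the output port shorted to ground, the output series arm Z2 runs from the junction to ground; the shunt arm Z3 also runs from the junction to ground. They appear in parallel: Z3 || Z2 = 0 - j0.329 Ω.
Step 4 — Series with input arm Z1: Z_in = Z1 + (Z3 || Z2) = 0 - j9.761 Ω = 9.761∠-90.0° Ω.
Step 5 — Source phasor: V = 5.89∠167.8° V = -5.757 + j1.245 V.
Step 6 — Current: I = V / Z = -0.1275 - j0.5898 A = 0.6034∠-102.2° A.
Step 7 — Complex power: S = V·I* = 0 - j3.554 VA.
Step 8 — Real power: P = Re(S) = 0 W.
Step 9 — Reactive power: Q = Im(S) = -3.554 VAR.
Step 10 — Apparent power: |S| = 3.554 VA.
Step 11 — Power factor: PF = P/|S| = 0 (leading).

(a) P = 0 W  (b) Q = -3.554 VAR  (c) S = 3.554 VA  (d) PF = 0 (leading)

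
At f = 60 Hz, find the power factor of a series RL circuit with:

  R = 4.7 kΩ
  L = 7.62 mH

Step 1 — Angular frequency: ω = 2π·f = 2π·60 = 377 rad/s.
Step 2 — Component impedances:
  R: Z = R = 4700 Ω
  L: Z = jωL = j·377·0.00762 = 0 + j2.873 Ω
Step 3 — Series combination: Z_total = R + L = 4700 + j2.873 Ω = 4700∠0.0° Ω.
Step 4 — Power factor: PF = cos(φ) = Re(Z)/|Z| = 4700/4700 = 1.
Step 5 — Type: Im(Z) = 2.873 ⇒ lagging (phase φ = 0.0°).

PF = 1 (lagging, φ = 0.0°)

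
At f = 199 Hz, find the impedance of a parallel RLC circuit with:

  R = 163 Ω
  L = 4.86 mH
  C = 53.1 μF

Step 1 — Angular frequency: ω = 2π·f = 2π·199 = 1250 rad/s.
Step 2 — Component impedances:
  R: Z = R = 163 Ω
  L: Z = jωL = j·1250·0.00486 = 0 + j6.077 Ω
  C: Z = 1/(jωC) = -j/(ω·C) = 0 - j15.06 Ω
Step 3 — Parallel combination: 1/Z_total = 1/R + 1/L + 1/C; Z_total = 0.6341 + j10.15 Ω = 10.17∠86.4° Ω.

Z = 0.6341 + j10.15 Ω = 10.17∠86.4° Ω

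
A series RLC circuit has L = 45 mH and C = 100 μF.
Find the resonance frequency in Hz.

Step 1 — Resonance condition Im(Z)=0 gives ω₀ = 1/√(LC).
Step 2 — ω₀ = 1/√(0.045·0.0001) = 471.4 rad/s.
Step 3 — f₀ = ω₀/(2π) = 75.03 Hz.

f₀ = 75.03 Hz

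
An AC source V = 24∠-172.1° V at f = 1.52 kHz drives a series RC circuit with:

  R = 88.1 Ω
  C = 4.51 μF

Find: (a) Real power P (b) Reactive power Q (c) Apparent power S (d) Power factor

Step 1 — Angular frequency: ω = 2π·f = 2π·1520 = 9550 rad/s.
Step 2 — Component impedances:
  R: Z = R = 88.1 Ω
  C: Z = 1/(jωC) = -j/(ω·C) = 0 - j23.22 Ω
Step 3 — Series combination: Z_total = R + C = 88.1 - j23.22 Ω = 91.11∠-14.8° Ω.
Step 4 — Source phasor: V = 24∠-172.1° V = -23.77 - j3.299 V.
Step 5 — Current: I = V / Z = -0.2431 - j0.1015 A = 0.2634∠-157.3° A.
Step 6 — Complex power: S = V·I* = 6.113 - j1.611 VA.
Step 7 — Real power: P = Re(S) = 6.113 W.
Step 8 — Reactive power: Q = Im(S) = -1.611 VAR.
Step 9 — Apparent power: |S| = 6.322 VA.
Step 10 — Power factor: PF = P/|S| = 0.967 (leading).

(a) P = 6.113 W  (b) Q = -1.611 VAR  (c) S = 6.322 VA  (d) PF = 0.967 (leading)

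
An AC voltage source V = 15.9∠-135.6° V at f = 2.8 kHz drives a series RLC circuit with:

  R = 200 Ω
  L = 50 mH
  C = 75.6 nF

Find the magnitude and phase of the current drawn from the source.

Step 1 — Angular frequency: ω = 2π·f = 2π·2800 = 1.759e+04 rad/s.
Step 2 — Component impedances:
  R: Z = R = 200 Ω
  L: Z = jωL = j·1.759e+04·0.05 = 0 + j879.6 Ω
  C: Z = 1/(jωC) = -j/(ω·C) = 0 - j751.9 Ω
Step 3 — Series combination: Z_total = R + L + C = 200 + j127.8 Ω = 237.3∠32.6° Ω.
Step 4 — Source phasor: V = 15.9∠-135.6° V = -11.36 - j11.12 V.
Step 5 — Ohm's law: I = V / Z_total = (-11.36 - j11.12) / (200 + j127.8) = -0.06557 - j0.01373 A.
Step 6 — Convert to polar: |I| = 0.06699 A, ∠I = -168.2°.

I = 0.06699∠-168.2° A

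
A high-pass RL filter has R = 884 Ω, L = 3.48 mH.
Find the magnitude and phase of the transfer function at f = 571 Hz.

Step 1 — Angular frequency: ω = 2π·571 = 3588 rad/s.
Step 2 — Transfer function: H(jω) = jωL/(R + jωL).
Step 3 — Numerator jωL = j·12.49; denominator R + jωL = 884 + j12.49.
Step 4 — H = 0.0001994 + j0.01412.
Step 5 — Magnitude: |H| = 0.01412 (-37.0 dB); phase: φ = 89.2°.

|H| = 0.01412 (-37.0 dB), φ = 89.2°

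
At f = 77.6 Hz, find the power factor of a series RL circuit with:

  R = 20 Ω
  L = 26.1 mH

Step 1 — Angular frequency: ω = 2π·f = 2π·77.6 = 487.6 rad/s.
Step 2 — Component impedances:
  R: Z = R = 20 Ω
  L: Z = jωL = j·487.6·0.0261 = 0 + j12.73 Ω
Step 3 — Series combination: Z_total = R + L = 20 + j12.73 Ω = 23.71∠32.5° Ω.
Step 4 — Power factor: PF = cos(φ) = Re(Z)/|Z| = 20/23.705 = 0.8437.
Step 5 — Type: Im(Z) = 12.73 ⇒ lagging (phase φ = 32.5°).

PF = 0.8437 (lagging, φ = 32.5°)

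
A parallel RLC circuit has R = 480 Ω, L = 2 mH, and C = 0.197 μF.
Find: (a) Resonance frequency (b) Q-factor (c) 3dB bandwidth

Step 1 — Resonance: ω₀ = 1/√(LC) = 1/√(0.002·1.97e-07) = 5.038e+04 rad/s.
Step 2 — f₀ = ω₀/(2π) = 8018 Hz.
Step 3 — Parallel Q: Q = R/(ω₀L) = 480/(5.038e+04·0.002) = 4.764.
Step 4 — Bandwidth: Δω = ω₀/Q = 1.058e+04 rad/s; BW = Δω/(2π) = 1683 Hz.

(a) f₀ = 8018 Hz  (b) Q = 4.764  (c) BW = 1683 Hz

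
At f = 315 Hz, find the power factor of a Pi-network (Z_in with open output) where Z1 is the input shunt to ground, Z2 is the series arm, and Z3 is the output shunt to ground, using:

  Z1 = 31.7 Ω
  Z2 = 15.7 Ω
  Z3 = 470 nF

Step 1 — Angular frequency: ω = 2π·f = 2π·315 = 1979 rad/s.
Step 2 — Component impedances:
  Z1: Z = R = 31.7 Ω
  Z2: Z = R = 15.7 Ω
  Z3: Z = 1/(jωC) = -j/(ω·C) = 0 - j1075 Ω
Step 3 — With open output, the series arm Z2 and the output shunt Z3 appear in series to ground: Z2 + Z3 = 15.7 - j1075 Ω.
Step 4 — Parallel with input shunt Z1: Z_in = Z1 || (Z2 + Z3) = 31.66 - j0.933 Ω = 31.67∠-1.7° Ω.
Step 5 — Power factor: PF = cos(φ) = Re(Z)/|Z| = 31.659/31.673 = 0.9996.
Step 6 — Type: Im(Z) = -0.933 ⇒ leading (phase φ = -1.7°).

PF = 0.9996 (leading, φ = -1.7°)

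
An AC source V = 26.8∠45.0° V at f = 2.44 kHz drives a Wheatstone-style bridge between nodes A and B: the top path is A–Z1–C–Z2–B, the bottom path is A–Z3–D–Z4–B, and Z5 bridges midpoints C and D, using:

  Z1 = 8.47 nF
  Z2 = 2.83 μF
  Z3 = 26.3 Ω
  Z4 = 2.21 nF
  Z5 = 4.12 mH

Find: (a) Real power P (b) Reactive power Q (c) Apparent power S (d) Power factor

Step 1 — Angular frequency: ω = 2π·f = 2π·2440 = 1.533e+04 rad/s.
Step 2 — Component impedances:
  Z1: Z = 1/(jωC) = -j/(ω·C) = 0 - j7701 Ω
  Z2: Z = 1/(jωC) = -j/(ω·C) = 0 - j23.05 Ω
  Z3: Z = R = 26.3 Ω
  Z4: Z = 1/(jωC) = -j/(ω·C) = 0 - j2.951e+04 Ω
  Z5: Z = jωL = j·1.533e+04·0.00412 = 0 + j63.16 Ω
Step 3 — Bridge requires nodal analysis (the Z5 bridge couples midpoints C and D, so the two paths cannot be reduced to a simple series/parallel combination). Setting node B to ground and injecting 1 A at node A, the 3-node admittance system at A, C, D solves to V_A = Z_AB = 26.74 + j40.6 Ω = 48.61∠56.6° Ω.
Step 4 — Source phasor: V = 26.8∠45.0° V = 18.95 + j18.95 V.
Step 5 — Current: I = V / Z = 0.54 - j0.1112 A = 0.5513∠-11.6° A.
Step 6 — Complex power: S = V·I* = 8.126 + j12.34 VA.
Step 7 — Real power: P = Re(S) = 8.126 W.
Step 8 — Reactive power: Q = Im(S) = 12.34 VAR.
Step 9 — Apparent power: |S| = 14.77 VA.
Step 10 — Power factor: PF = P/|S| = 0.55 (lagging).

(a) P = 8.126 W  (b) Q = 12.34 VAR  (c) S = 14.77 VA  (d) PF = 0.55 (lagging)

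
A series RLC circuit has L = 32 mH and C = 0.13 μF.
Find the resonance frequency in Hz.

Step 1 — Resonance condition Im(Z)=0 gives ω₀ = 1/√(LC).
Step 2 — ω₀ = 1/√(0.032·1.3e-07) = 1.55e+04 rad/s.
Step 3 — f₀ = ω₀/(2π) = 2468 Hz.

f₀ = 2468 Hz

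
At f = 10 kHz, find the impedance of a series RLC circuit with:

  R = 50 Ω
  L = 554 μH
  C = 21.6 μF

Step 1 — Angular frequency: ω = 2π·f = 2π·1e+04 = 6.283e+04 rad/s.
Step 2 — Component impedances:
  R: Z = R = 50 Ω
  L: Z = jωL = j·6.283e+04·0.000554 = 0 + j34.81 Ω
  C: Z = 1/(jωC) = -j/(ω·C) = 0 - j0.7368 Ω
Step 3 — Series combination: Z_total = R + L + C = 50 + j34.07 Ω = 60.51∠34.3° Ω.

Z = 50 + j34.07 Ω = 60.51∠34.3° Ω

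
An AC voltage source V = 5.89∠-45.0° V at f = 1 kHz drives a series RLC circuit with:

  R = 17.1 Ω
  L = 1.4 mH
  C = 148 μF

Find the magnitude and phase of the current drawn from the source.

Step 1 — Angular frequency: ω = 2π·f = 2π·1000 = 6283 rad/s.
Step 2 — Component impedances:
  R: Z = R = 17.1 Ω
  L: Z = jωL = j·6283·0.0014 = 0 + j8.796 Ω
  C: Z = 1/(jωC) = -j/(ω·C) = 0 - j1.075 Ω
Step 3 — Series combination: Z_total = R + L + C = 17.1 + j7.721 Ω = 18.76∠24.3° Ω.
Step 4 — Source phasor: V = 5.89∠-45.0° V = 4.165 - j4.165 V.
Step 5 — Ohm's law: I = V / Z_total = (4.165 - j4.165) / (17.1 + j7.721) = 0.111 - j0.2937 A.
Step 6 — Convert to polar: |I| = 0.3139 A, ∠I = -69.3°.

I = 0.3139∠-69.3° A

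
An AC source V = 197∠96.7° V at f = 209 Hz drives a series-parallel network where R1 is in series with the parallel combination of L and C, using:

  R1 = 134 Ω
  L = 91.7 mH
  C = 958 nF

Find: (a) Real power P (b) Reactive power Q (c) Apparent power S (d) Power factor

Step 1 — Angular frequency: ω = 2π·f = 2π·209 = 1313 rad/s.
Step 2 — Component impedances:
  R1: Z = R = 134 Ω
  L: Z = jωL = j·1313·0.0917 = 0 + j120.4 Ω
  C: Z = 1/(jωC) = -j/(ω·C) = 0 - j794.9 Ω
Step 3 — Parallel branch: L || C = 1/(1/L + 1/C) = 0 + j141.9 Ω.
Step 4 — Series with R1: Z_total = R1 + (L || C) = 134 + j141.9 Ω = 195.2∠46.6° Ω.
Step 5 — Source phasor: V = 197∠96.7° V = -22.98 + j195.7 V.
Step 6 — Current: I = V / Z = 0.648 + j0.7738 A = 1.009∠50.1° A.
Step 7 — Complex power: S = V·I* = 136.5 + j144.6 VA.
Step 8 — Real power: P = Re(S) = 136.5 W.
Step 9 — Reactive power: Q = Im(S) = 144.6 VAR.
Step 10 — Apparent power: |S| = 198.8 VA.
Step 11 — Power factor: PF = P/|S| = 0.6865 (lagging).

(a) P = 136.5 W  (b) Q = 144.6 VAR  (c) S = 198.8 VA  (d) PF = 0.6865 (lagging)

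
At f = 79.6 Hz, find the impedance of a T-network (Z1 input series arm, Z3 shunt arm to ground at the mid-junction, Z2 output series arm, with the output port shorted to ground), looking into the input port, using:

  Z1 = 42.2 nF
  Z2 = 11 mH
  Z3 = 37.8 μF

Step 1 — Angular frequency: ω = 2π·f = 2π·79.6 = 500.1 rad/s.
Step 2 — Component impedances:
  Z1: Z = 1/(jωC) = -j/(ω·C) = 0 - j4.738e+04 Ω
  Z2: Z = jωL = j·500.1·0.011 = 0 + j5.502 Ω
  Z3: Z = 1/(jωC) = -j/(ω·C) = 0 - j52.9 Ω
Step 3 — With the output port shorted to ground, the output series arm Z2 runs from the junction to ground; the shunt arm Z3 also runs from the junction to ground. They appear in parallel: Z3 || Z2 = 0 + j6.14 Ω.
Step 4 — Series with input arm Z1: Z_in = Z1 + (Z3 || Z2) = 0 - j4.737e+04 Ω = 4.737e+04∠-90.0° Ω.

Z = 0 - j4.737e+04 Ω = 4.737e+04∠-90.0° Ω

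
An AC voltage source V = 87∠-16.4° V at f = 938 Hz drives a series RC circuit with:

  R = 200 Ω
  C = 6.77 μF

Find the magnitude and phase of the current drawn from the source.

Step 1 — Angular frequency: ω = 2π·f = 2π·938 = 5894 rad/s.
Step 2 — Component impedances:
  R: Z = R = 200 Ω
  C: Z = 1/(jωC) = -j/(ω·C) = 0 - j25.06 Ω
Step 3 — Series combination: Z_total = R + C = 200 - j25.06 Ω = 201.6∠-7.1° Ω.
Step 4 — Source phasor: V = 87∠-16.4° V = 83.46 - j24.56 V.
Step 5 — Ohm's law: I = V / Z_total = (83.46 - j24.56) / (200 - j25.06) = 0.426 - j0.06943 A.
Step 6 — Convert to polar: |I| = 0.4316 A, ∠I = -9.3°.

I = 0.4316∠-9.3° A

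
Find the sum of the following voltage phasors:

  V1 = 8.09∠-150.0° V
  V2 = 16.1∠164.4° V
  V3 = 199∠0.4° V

Step 1 — Convert each phasor to rectangular form:
  V1 = 8.09·(cos(-150.0°) + j·sin(-150.0°)) = -7.006 - j4.045 V
  V2 = 16.1·(cos(164.4°) + j·sin(164.4°)) = -15.51 + j4.33 V
  V3 = 199·(cos(0.4°) + j·sin(0.4°)) = 199 + j1.389 V
Step 2 — Sum components: V_total = 176.5 + j1.674 V.
Step 3 — Convert to polar: |V_total| = 176.5 V, ∠V_total = 0.5°.

V_total = 176.5∠0.5° V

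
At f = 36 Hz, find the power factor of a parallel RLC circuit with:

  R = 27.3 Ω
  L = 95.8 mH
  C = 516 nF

Step 1 — Angular frequency: ω = 2π·f = 2π·36 = 226.2 rad/s.
Step 2 — Component impedances:
  R: Z = R = 27.3 Ω
  L: Z = jωL = j·226.2·0.0958 = 0 + j21.67 Ω
  C: Z = 1/(jωC) = -j/(ω·C) = 0 - j8568 Ω
Step 3 — Parallel combination: 1/Z_total = 1/R + 1/L + 1/C; Z_total = 10.58 + j13.3 Ω = 17∠51.5° Ω.
Step 4 — Power factor: PF = cos(φ) = Re(Z)/|Z| = 10.585/16.999 = 0.6227.
Step 5 — Type: Im(Z) = 13.3 ⇒ lagging (phase φ = 51.5°).

PF = 0.6227 (lagging, φ = 51.5°)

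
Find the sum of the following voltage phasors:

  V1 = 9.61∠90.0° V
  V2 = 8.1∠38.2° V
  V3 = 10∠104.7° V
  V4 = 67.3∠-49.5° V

Step 1 — Convert each phasor to rectangular form:
  V1 = 9.61·(cos(90.0°) + j·sin(90.0°)) = 0 + j9.61 V
  V2 = 8.1·(cos(38.2°) + j·sin(38.2°)) = 6.365 + j5.009 V
  V3 = 10·(cos(104.7°) + j·sin(104.7°)) = -2.538 + j9.673 V
  V4 = 67.3·(cos(-49.5°) + j·sin(-49.5°)) = 43.71 - j51.18 V
Step 2 — Sum components: V_total = 47.54 - j26.88 V.
Step 3 — Convert to polar: |V_total| = 54.61 V, ∠V_total = -29.5°.

V_total = 54.61∠-29.5° V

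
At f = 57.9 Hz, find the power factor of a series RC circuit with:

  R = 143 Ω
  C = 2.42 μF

Step 1 — Angular frequency: ω = 2π·f = 2π·57.9 = 363.8 rad/s.
Step 2 — Component impedances:
  R: Z = R = 143 Ω
  C: Z = 1/(jωC) = -j/(ω·C) = 0 - j1136 Ω
Step 3 — Series combination: Z_total = R + C = 143 - j1136 Ω = 1145∠-82.8° Ω.
Step 4 — Power factor: PF = cos(φ) = Re(Z)/|Z| = 143/1145 = 0.1249.
Step 5 — Type: Im(Z) = -1136 ⇒ leading (phase φ = -82.8°).

PF = 0.1249 (leading, φ = -82.8°)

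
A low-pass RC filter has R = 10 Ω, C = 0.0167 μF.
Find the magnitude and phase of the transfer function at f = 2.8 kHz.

Step 1 — Angular frequency: ω = 2π·2800 = 1.759e+04 rad/s.
Step 2 — Transfer function: H(jω) = 1/(1 + jωRC).
Step 3 — Denominator: 1 + jωRC = 1 + j·1.759e+04·10·1.67e-08 = 1 + j0.002938.
Step 4 — H = 1 - j0.002938.
Step 5 — Magnitude: |H| = 1 (-0.0 dB); phase: φ = -0.2°.

|H| = 1 (-0.0 dB), φ = -0.2°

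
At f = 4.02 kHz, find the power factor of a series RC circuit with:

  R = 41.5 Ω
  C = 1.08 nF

Step 1 — Angular frequency: ω = 2π·f = 2π·4020 = 2.526e+04 rad/s.
Step 2 — Component impedances:
  R: Z = R = 41.5 Ω
  C: Z = 1/(jωC) = -j/(ω·C) = 0 - j3.666e+04 Ω
Step 3 — Series combination: Z_total = R + C = 41.5 - j3.666e+04 Ω = 3.666e+04∠-89.9° Ω.
Step 4 — Power factor: PF = cos(φ) = Re(Z)/|Z| = 41.5/3.666e+04 = 0.001132.
Step 5 — Type: Im(Z) = -3.666e+04 ⇒ leading (phase φ = -89.9°).

PF = 0.001132 (leading, φ = -89.9°)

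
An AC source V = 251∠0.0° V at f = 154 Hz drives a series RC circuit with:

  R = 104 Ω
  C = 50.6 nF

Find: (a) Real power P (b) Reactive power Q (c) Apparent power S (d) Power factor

Step 1 — Angular frequency: ω = 2π·f = 2π·154 = 967.6 rad/s.
Step 2 — Component impedances:
  R: Z = R = 104 Ω
  C: Z = 1/(jωC) = -j/(ω·C) = 0 - j2.042e+04 Ω
Step 3 — Series combination: Z_total = R + C = 104 - j2.042e+04 Ω = 2.042e+04∠-89.7° Ω.
Step 4 — Source phasor: V = 251∠0.0° V = 251 V.
Step 5 — Current: I = V / Z = 6.257e-05 + j0.01229 A = 0.01229∠89.7° A.
Step 6 — Complex power: S = V·I* = 0.01571 - j3.085 VA.
Step 7 — Real power: P = Re(S) = 0.01571 W.
Step 8 — Reactive power: Q = Im(S) = -3.085 VAR.
Step 9 — Apparent power: |S| = 3.085 VA.
Step 10 — Power factor: PF = P/|S| = 0.005092 (leading).

(a) P = 0.01571 W  (b) Q = -3.085 VAR  (c) S = 3.085 VA  (d) PF = 0.005092 (leading)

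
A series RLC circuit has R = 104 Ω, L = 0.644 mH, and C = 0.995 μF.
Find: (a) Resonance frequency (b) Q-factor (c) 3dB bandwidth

Step 1 — Resonance: ω₀ = 1/√(LC) = 1/√(0.000644·9.95e-07) = 3.95e+04 rad/s.
Step 2 — f₀ = ω₀/(2π) = 6287 Hz.
Step 3 — Series Q: Q = ω₀L/R = 3.95e+04·0.000644/104 = 0.2446.
Step 4 — Bandwidth: Δω = ω₀/Q = 1.615e+05 rad/s; BW = Δω/(2π) = 2.57e+04 Hz.

(a) f₀ = 6287 Hz  (b) Q = 0.2446  (c) BW = 2.57e+04 Hz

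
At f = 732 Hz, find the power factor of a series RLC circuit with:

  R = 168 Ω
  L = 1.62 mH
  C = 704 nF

Step 1 — Angular frequency: ω = 2π·f = 2π·732 = 4599 rad/s.
Step 2 — Component impedances:
  R: Z = R = 168 Ω
  L: Z = jωL = j·4599·0.00162 = 0 + j7.451 Ω
  C: Z = 1/(jωC) = -j/(ω·C) = 0 - j308.8 Ω
Step 3 — Series combination: Z_total = R + L + C = 168 - j301.4 Ω = 345.1∠-60.9° Ω.
Step 4 — Power factor: PF = cos(φ) = Re(Z)/|Z| = 168/345.05 = 0.4869.
Step 5 — Type: Im(Z) = -301.4 ⇒ leading (phase φ = -60.9°).

PF = 0.4869 (leading, φ = -60.9°)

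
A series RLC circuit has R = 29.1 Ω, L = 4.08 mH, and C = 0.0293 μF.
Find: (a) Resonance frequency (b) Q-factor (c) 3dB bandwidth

Step 1 — Resonance: ω₀ = 1/√(LC) = 1/√(0.00408·2.93e-08) = 9.146e+04 rad/s.
Step 2 — f₀ = ω₀/(2π) = 1.456e+04 Hz.
Step 3 — Series Q: Q = ω₀L/R = 9.146e+04·0.00408/29.1 = 12.82.
Step 4 — Bandwidth: Δω = ω₀/Q = 7132 rad/s; BW = Δω/(2π) = 1135 Hz.

(a) f₀ = 1.456e+04 Hz  (b) Q = 12.82  (c) BW = 1135 Hz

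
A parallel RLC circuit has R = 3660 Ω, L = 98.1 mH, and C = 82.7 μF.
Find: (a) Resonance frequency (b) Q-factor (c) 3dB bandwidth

Step 1 — Resonance: ω₀ = 1/√(LC) = 1/√(0.0981·8.27e-05) = 351.1 rad/s.
Step 2 — f₀ = ω₀/(2π) = 55.88 Hz.
Step 3 — Parallel Q: Q = R/(ω₀L) = 3660/(351.1·0.0981) = 106.3.
Step 4 — Bandwidth: Δω = ω₀/Q = 3.304 rad/s; BW = Δω/(2π) = 0.5258 Hz.

(a) f₀ = 55.88 Hz  (b) Q = 106.3  (c) BW = 0.5258 Hz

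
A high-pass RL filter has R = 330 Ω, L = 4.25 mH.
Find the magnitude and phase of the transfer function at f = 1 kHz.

Step 1 — Angular frequency: ω = 2π·1000 = 6283 rad/s.
Step 2 — Transfer function: H(jω) = jωL/(R + jωL).
Step 3 — Numerator jωL = j·26.7; denominator R + jωL = 330 + j26.7.
Step 4 — H = 0.006505 + j0.08039.
Step 5 — Magnitude: |H| = 0.08066 (-21.9 dB); phase: φ = 85.4°.

|H| = 0.08066 (-21.9 dB), φ = 85.4°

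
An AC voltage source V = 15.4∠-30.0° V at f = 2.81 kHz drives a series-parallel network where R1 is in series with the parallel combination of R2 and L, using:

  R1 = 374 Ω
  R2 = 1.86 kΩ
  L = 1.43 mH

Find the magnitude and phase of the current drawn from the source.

Step 1 — Angular frequency: ω = 2π·f = 2π·2810 = 1.766e+04 rad/s.
Step 2 — Component impedances:
  R1: Z = R = 374 Ω
  R2: Z = R = 1860 Ω
  L: Z = jωL = j·1.766e+04·0.00143 = 0 + j25.25 Ω
Step 3 — Parallel branch: R2 || L = 1/(1/R2 + 1/L) = 0.3427 + j25.24 Ω.
Step 4 — Series with R1: Z_total = R1 + (R2 || L) = 374.3 + j25.24 Ω = 375.2∠3.9° Ω.
Step 5 — Source phasor: V = 15.4∠-30.0° V = 13.34 - j7.7 V.
Step 6 — Ohm's law: I = V / Z_total = (13.34 - j7.7) / (374.3 + j25.24) = 0.03409 - j0.02287 A.
Step 7 — Convert to polar: |I| = 0.04105 A, ∠I = -33.9°.

I = 0.04105∠-33.9° A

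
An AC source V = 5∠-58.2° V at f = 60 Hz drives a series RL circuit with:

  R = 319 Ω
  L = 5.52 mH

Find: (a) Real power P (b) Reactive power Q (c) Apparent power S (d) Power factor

Step 1 — Angular frequency: ω = 2π·f = 2π·60 = 377 rad/s.
Step 2 — Component impedances:
  R: Z = R = 319 Ω
  L: Z = jωL = j·377·0.00552 = 0 + j2.081 Ω
Step 3 — Series combination: Z_total = R + L = 319 + j2.081 Ω = 319∠0.4° Ω.
Step 4 — Source phasor: V = 5∠-58.2° V = 2.635 - j4.249 V.
Step 5 — Current: I = V / Z = 0.008172 - j0.01337 A = 0.01567∠-58.6° A.
Step 6 — Complex power: S = V·I* = 0.07837 + j0.0005112 VA.
Step 7 — Real power: P = Re(S) = 0.07837 W.
Step 8 — Reactive power: Q = Im(S) = 0.0005112 VAR.
Step 9 — Apparent power: |S| = 0.07837 VA.
Step 10 — Power factor: PF = P/|S| = 1 (lagging).

(a) P = 0.07837 W  (b) Q = 0.0005112 VAR  (c) S = 0.07837 VA  (d) PF = 1 (lagging)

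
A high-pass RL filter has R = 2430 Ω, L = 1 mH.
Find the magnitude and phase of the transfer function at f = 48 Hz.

Step 1 — Angular frequency: ω = 2π·48 = 301.6 rad/s.
Step 2 — Transfer function: H(jω) = jωL/(R + jωL).
Step 3 — Numerator jωL = j·0.3016; denominator R + jωL = 2430 + j0.3016.
Step 4 — H = 1.54e-08 + j0.0001241.
Step 5 — Magnitude: |H| = 0.0001241 (-78.1 dB); phase: φ = 90.0°.

|H| = 0.0001241 (-78.1 dB), φ = 90.0°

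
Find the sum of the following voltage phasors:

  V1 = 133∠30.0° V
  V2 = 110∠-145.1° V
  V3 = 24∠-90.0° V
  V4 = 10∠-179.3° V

Step 1 — Convert each phasor to rectangular form:
  V1 = 133·(cos(30.0°) + j·sin(30.0°)) = 115.2 + j66.5 V
  V2 = 110·(cos(-145.1°) + j·sin(-145.1°)) = -90.22 - j62.94 V
  V3 = 24·(cos(-90.0°) + j·sin(-90.0°)) = 0 - j24 V
  V4 = 10·(cos(-179.3°) + j·sin(-179.3°)) = -9.999 - j0.1222 V
Step 2 — Sum components: V_total = 14.97 - j20.56 V.
Step 3 — Convert to polar: |V_total| = 25.43 V, ∠V_total = -53.9°.

V_total = 25.43∠-53.9° V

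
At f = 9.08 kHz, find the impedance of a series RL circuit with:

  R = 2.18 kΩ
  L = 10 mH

Step 1 — Angular frequency: ω = 2π·f = 2π·9080 = 5.705e+04 rad/s.
Step 2 — Component impedances:
  R: Z = R = 2180 Ω
  L: Z = jωL = j·5.705e+04·0.01 = 0 + j570.5 Ω
Step 3 — Series combination: Z_total = R + L = 2180 + j570.5 Ω = 2253∠14.7° Ω.

Z = 2180 + j570.5 Ω = 2253∠14.7° Ω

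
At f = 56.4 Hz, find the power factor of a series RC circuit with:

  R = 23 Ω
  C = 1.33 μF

Step 1 — Angular frequency: ω = 2π·f = 2π·56.4 = 354.4 rad/s.
Step 2 — Component impedances:
  R: Z = R = 23 Ω
  C: Z = 1/(jωC) = -j/(ω·C) = 0 - j2122 Ω
Step 3 — Series combination: Z_total = R + C = 23 - j2122 Ω = 2122∠-89.4° Ω.
Step 4 — Power factor: PF = cos(φ) = Re(Z)/|Z| = 23/2122 = 0.01084.
Step 5 — Type: Im(Z) = -2122 ⇒ leading (phase φ = -89.4°).

PF = 0.01084 (leading, φ = -89.4°)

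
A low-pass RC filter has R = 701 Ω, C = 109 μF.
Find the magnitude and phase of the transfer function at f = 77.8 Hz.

Step 1 — Angular frequency: ω = 2π·77.8 = 488.8 rad/s.
Step 2 — Transfer function: H(jω) = 1/(1 + jωRC).
Step 3 — Denominator: 1 + jωRC = 1 + j·488.8·701·0.000109 = 1 + j37.35.
Step 4 — H = 0.0007163 - j0.02675.
Step 5 — Magnitude: |H| = 0.02676 (-31.4 dB); phase: φ = -88.5°.

|H| = 0.02676 (-31.4 dB), φ = -88.5°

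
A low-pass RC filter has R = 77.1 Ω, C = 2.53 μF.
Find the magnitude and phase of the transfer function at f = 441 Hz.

Step 1 — Angular frequency: ω = 2π·441 = 2771 rad/s.
Step 2 — Transfer function: H(jω) = 1/(1 + jωRC).
Step 3 — Denominator: 1 + jωRC = 1 + j·2771·77.1·2.53e-06 = 1 + j0.5405.
Step 4 — H = 0.7739 - j0.4183.
Step 5 — Magnitude: |H| = 0.8797 (-1.1 dB); phase: φ = -28.4°.

|H| = 0.8797 (-1.1 dB), φ = -28.4°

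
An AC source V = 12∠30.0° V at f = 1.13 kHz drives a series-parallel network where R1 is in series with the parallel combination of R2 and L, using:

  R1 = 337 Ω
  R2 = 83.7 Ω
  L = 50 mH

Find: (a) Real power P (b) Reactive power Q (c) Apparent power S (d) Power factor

Step 1 — Angular frequency: ω = 2π·f = 2π·1130 = 7100 rad/s.
Step 2 — Component impedances:
  R1: Z = R = 337 Ω
  R2: Z = R = 83.7 Ω
  L: Z = jωL = j·7100·0.05 = 0 + j355 Ω
Step 3 — Parallel branch: R2 || L = 1/(1/R2 + 1/L) = 79.29 + j18.7 Ω.
Step 4 — Series with R1: Z_total = R1 + (R2 || L) = 416.3 + j18.7 Ω = 416.7∠2.6° Ω.
Step 5 — Source phasor: V = 12∠30.0° V = 10.39 + j6 V.
Step 6 — Current: I = V / Z = 0.02556 + j0.01327 A = 0.0288∠27.4° A.
Step 7 — Complex power: S = V·I* = 0.3452 + j0.0155 VA.
Step 8 — Real power: P = Re(S) = 0.3452 W.
Step 9 — Reactive power: Q = Im(S) = 0.0155 VAR.
Step 10 — Apparent power: |S| = 0.3456 VA.
Step 11 — Power factor: PF = P/|S| = 0.999 (lagging).

(a) P = 0.3452 W  (b) Q = 0.0155 VAR  (c) S = 0.3456 VA  (d) PF = 0.999 (lagging)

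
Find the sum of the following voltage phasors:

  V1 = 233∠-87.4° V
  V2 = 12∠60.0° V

Step 1 — Convert each phasor to rectangular form:
  V1 = 233·(cos(-87.4°) + j·sin(-87.4°)) = 10.57 - j232.8 V
  V2 = 12·(cos(60.0°) + j·sin(60.0°)) = 6 + j10.39 V
Step 2 — Sum components: V_total = 16.57 - j222.4 V.
Step 3 — Convert to polar: |V_total| = 223 V, ∠V_total = -85.7°.

V_total = 223∠-85.7° V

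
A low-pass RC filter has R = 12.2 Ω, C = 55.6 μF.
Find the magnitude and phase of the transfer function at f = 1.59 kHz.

Step 1 — Angular frequency: ω = 2π·1590 = 9990 rad/s.
Step 2 — Transfer function: H(jω) = 1/(1 + jωRC).
Step 3 — Denominator: 1 + jωRC = 1 + j·9990·12.2·5.56e-05 = 1 + j6.777.
Step 4 — H = 0.02131 - j0.1444.
Step 5 — Magnitude: |H| = 0.146 (-16.7 dB); phase: φ = -81.6°.

|H| = 0.146 (-16.7 dB), φ = -81.6°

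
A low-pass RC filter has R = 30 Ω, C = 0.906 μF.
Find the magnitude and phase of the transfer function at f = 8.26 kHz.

Step 1 — Angular frequency: ω = 2π·8260 = 5.19e+04 rad/s.
Step 2 — Transfer function: H(jω) = 1/(1 + jωRC).
Step 3 — Denominator: 1 + jωRC = 1 + j·5.19e+04·30·9.06e-07 = 1 + j1.411.
Step 4 — H = 0.3345 - j0.4718.
Step 5 — Magnitude: |H| = 0.5783 (-4.8 dB); phase: φ = -54.7°.

|H| = 0.5783 (-4.8 dB), φ = -54.7°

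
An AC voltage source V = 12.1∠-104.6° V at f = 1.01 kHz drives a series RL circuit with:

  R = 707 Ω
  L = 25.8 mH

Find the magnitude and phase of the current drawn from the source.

Step 1 — Angular frequency: ω = 2π·f = 2π·1010 = 6346 rad/s.
Step 2 — Component impedances:
  R: Z = R = 707 Ω
  L: Z = jωL = j·6346·0.0258 = 0 + j163.7 Ω
Step 3 — Series combination: Z_total = R + L = 707 + j163.7 Ω = 725.7∠13.0° Ω.
Step 4 — Source phasor: V = 12.1∠-104.6° V = -3.05 - j11.71 V.
Step 5 — Ohm's law: I = V / Z_total = (-3.05 - j11.71) / (707 + j163.7) = -0.007735 - j0.01477 A.
Step 6 — Convert to polar: |I| = 0.01667 A, ∠I = -117.6°.

I = 0.01667∠-117.6° A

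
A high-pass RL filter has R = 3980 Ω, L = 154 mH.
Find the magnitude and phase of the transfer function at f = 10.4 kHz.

Step 1 — Angular frequency: ω = 2π·1.04e+04 = 6.535e+04 rad/s.
Step 2 — Transfer function: H(jω) = jωL/(R + jωL).
Step 3 — Numerator jωL = j·1.006e+04; denominator R + jωL = 3980 + j1.006e+04.
Step 4 — H = 0.8647 + j0.342.
Step 5 — Magnitude: |H| = 0.9299 (-0.6 dB); phase: φ = 21.6°.

|H| = 0.9299 (-0.6 dB), φ = 21.6°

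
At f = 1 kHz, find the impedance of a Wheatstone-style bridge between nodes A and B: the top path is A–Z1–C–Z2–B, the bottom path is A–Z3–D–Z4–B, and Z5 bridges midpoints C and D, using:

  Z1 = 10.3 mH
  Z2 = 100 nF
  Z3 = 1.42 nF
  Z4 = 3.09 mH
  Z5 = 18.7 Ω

Step 1 — Angular frequency: ω = 2π·f = 2π·1000 = 6283 rad/s.
Step 2 — Component impedances:
  Z1: Z = jωL = j·6283·0.0103 = 0 + j64.72 Ω
  Z2: Z = 1/(jωC) = -j/(ω·C) = 0 - j1592 Ω
  Z3: Z = 1/(jωC) = -j/(ω·C) = 0 - j1.121e+05 Ω
  Z4: Z = jωL = j·6283·0.00309 = 0 + j19.42 Ω
  Z5: Z = R = 18.7 Ω
Step 3 — Bridge requires nodal analysis (the Z5 bridge couples midpoints C and D, so the two paths cannot be reduced to a simple series/parallel combination). Setting node B to ground and injecting 1 A at node A, the 3-node admittance system at A, C, D solves to V_A = Z_AB = 19.18 + j84.18 Ω = 86.34∠77.2° Ω.

Z = 19.18 + j84.18 Ω = 86.34∠77.2° Ω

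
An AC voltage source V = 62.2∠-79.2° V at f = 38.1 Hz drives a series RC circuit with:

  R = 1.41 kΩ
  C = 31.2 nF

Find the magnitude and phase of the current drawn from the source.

Step 1 — Angular frequency: ω = 2π·f = 2π·38.1 = 239.4 rad/s.
Step 2 — Component impedances:
  R: Z = R = 1410 Ω
  C: Z = 1/(jωC) = -j/(ω·C) = 0 - j1.339e+05 Ω
Step 3 — Series combination: Z_total = R + C = 1410 - j1.339e+05 Ω = 1.339e+05∠-89.4° Ω.
Step 4 — Source phasor: V = 62.2∠-79.2° V = 11.66 - j61.1 V.
Step 5 — Ohm's law: I = V / Z_total = (11.66 - j61.1) / (1410 - j1.339e+05) = 0.0004572 + j8.224e-05 A.
Step 6 — Convert to polar: |I| = 0.0004645 A, ∠I = 10.2°.

I = 0.0004645∠10.2° A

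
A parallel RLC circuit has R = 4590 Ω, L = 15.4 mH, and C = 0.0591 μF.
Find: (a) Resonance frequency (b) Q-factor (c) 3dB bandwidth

Step 1 — Resonance: ω₀ = 1/√(LC) = 1/√(0.0154·5.91e-08) = 3.315e+04 rad/s.
Step 2 — f₀ = ω₀/(2π) = 5276 Hz.
Step 3 — Parallel Q: Q = R/(ω₀L) = 4590/(3.315e+04·0.0154) = 8.992.
Step 4 — Bandwidth: Δω = ω₀/Q = 3686 rad/s; BW = Δω/(2π) = 586.7 Hz.

(a) f₀ = 5276 Hz  (b) Q = 8.992  (c) BW = 586.7 Hz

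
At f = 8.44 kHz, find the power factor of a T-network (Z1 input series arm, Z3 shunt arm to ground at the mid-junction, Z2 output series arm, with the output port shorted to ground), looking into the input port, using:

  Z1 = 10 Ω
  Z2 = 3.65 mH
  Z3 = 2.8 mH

Step 1 — Angular frequency: ω = 2π·f = 2π·8440 = 5.303e+04 rad/s.
Step 2 — Component impedances:
  Z1: Z = R = 10 Ω
  Z2: Z = jωL = j·5.303e+04·0.00365 = 0 + j193.6 Ω
  Z3: Z = jωL = j·5.303e+04·0.0028 = 0 + j148.5 Ω
Step 3 — With the output port shorted to ground, the output series arm Z2 runs from the junction to ground; the shunt arm Z3 also runs from the junction to ground. They appear in parallel: Z3 || Z2 = 0 + j84.03 Ω.
Step 4 — Series with input arm Z1: Z_in = Z1 + (Z3 || Z2) = 10 + j84.03 Ω = 84.62∠83.2° Ω.
Step 5 — Power factor: PF = cos(φ) = Re(Z)/|Z| = 10/84.62 = 0.1182.
Step 6 — Type: Im(Z) = 84.03 ⇒ lagging (phase φ = 83.2°).

PF = 0.1182 (lagging, φ = 83.2°)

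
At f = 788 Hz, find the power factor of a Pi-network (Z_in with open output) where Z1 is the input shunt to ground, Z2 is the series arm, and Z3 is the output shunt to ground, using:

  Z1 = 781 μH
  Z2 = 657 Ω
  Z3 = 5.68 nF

Step 1 — Angular frequency: ω = 2π·f = 2π·788 = 4951 rad/s.
Step 2 — Component impedances:
  Z1: Z = jωL = j·4951·0.000781 = 0 + j3.867 Ω
  Z2: Z = R = 657 Ω
  Z3: Z = 1/(jωC) = -j/(ω·C) = 0 - j3.556e+04 Ω
Step 3 — With open output, the series arm Z2 and the output shunt Z3 appear in series to ground: Z2 + Z3 = 657 - j3.556e+04 Ω.
Step 4 — Parallel with input shunt Z1: Z_in = Z1 || (Z2 + Z3) = 7.768e-06 + j3.867 Ω = 3.867∠90.0° Ω.
Step 5 — Power factor: PF = cos(φ) = Re(Z)/|Z| = 7.768e-06/3.867 = 2.009e-06.
Step 6 — Type: Im(Z) = 3.867 ⇒ lagging (phase φ = 90.0°).

PF = 2.009e-06 (lagging, φ = 90.0°)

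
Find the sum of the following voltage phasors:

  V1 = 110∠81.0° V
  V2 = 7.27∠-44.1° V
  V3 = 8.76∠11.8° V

Step 1 — Convert each phasor to rectangular form:
  V1 = 110·(cos(81.0°) + j·sin(81.0°)) = 17.21 + j108.6 V
  V2 = 7.27·(cos(-44.1°) + j·sin(-44.1°)) = 5.221 - j5.059 V
  V3 = 8.76·(cos(11.8°) + j·sin(11.8°)) = 8.575 + j1.791 V
Step 2 — Sum components: V_total = 31 + j105.4 V.
Step 3 — Convert to polar: |V_total| = 109.8 V, ∠V_total = 73.6°.

V_total = 109.8∠73.6° V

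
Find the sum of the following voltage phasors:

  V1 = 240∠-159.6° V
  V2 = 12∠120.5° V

Step 1 — Convert each phasor to rectangular form:
  V1 = 240·(cos(-159.6°) + j·sin(-159.6°)) = -224.9 - j83.66 V
  V2 = 12·(cos(120.5°) + j·sin(120.5°)) = -6.09 + j10.34 V
Step 2 — Sum components: V_total = -231 - j73.32 V.
Step 3 — Convert to polar: |V_total| = 242.4 V, ∠V_total = -162.4°.

V_total = 242.4∠-162.4° V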